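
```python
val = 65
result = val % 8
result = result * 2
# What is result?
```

Trace (tracking result):
val = 65  # -> val = 65
result = val % 8  # -> result = 1
result = result * 2  # -> result = 2

Answer: 2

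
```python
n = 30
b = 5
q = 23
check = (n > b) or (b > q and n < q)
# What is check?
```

Trace (tracking check):
n = 30  # -> n = 30
b = 5  # -> b = 5
q = 23  # -> q = 23
check = n > b or (b > q and n < q)  # -> check = True

Answer: True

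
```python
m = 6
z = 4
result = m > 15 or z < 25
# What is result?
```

Trace (tracking result):
m = 6  # -> m = 6
z = 4  # -> z = 4
result = m > 15 or z < 25  # -> result = True

Answer: True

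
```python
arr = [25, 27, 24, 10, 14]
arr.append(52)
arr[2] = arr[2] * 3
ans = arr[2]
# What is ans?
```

Trace (tracking ans):
arr = [25, 27, 24, 10, 14]  # -> arr = [25, 27, 24, 10, 14]
arr.append(52)  # -> arr = [25, 27, 24, 10, 14, 52]
arr[2] = arr[2] * 3  # -> arr = [25, 27, 72, 10, 14, 52]
ans = arr[2]  # -> ans = 72

Answer: 72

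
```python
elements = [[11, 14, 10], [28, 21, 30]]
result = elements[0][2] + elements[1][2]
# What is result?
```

Answer: 40

Derivation:
Trace (tracking result):
elements = [[11, 14, 10], [28, 21, 30]]  # -> elements = [[11, 14, 10], [28, 21, 30]]
result = elements[0][2] + elements[1][2]  # -> result = 40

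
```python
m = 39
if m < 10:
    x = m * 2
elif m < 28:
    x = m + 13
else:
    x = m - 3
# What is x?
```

Trace (tracking x):
m = 39  # -> m = 39
if m < 10:  # condition is False
elif m < 28:  # condition is False
else:
    x = m - 3  # -> x = 36

Answer: 36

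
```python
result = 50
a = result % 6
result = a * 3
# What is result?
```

Answer: 6

Derivation:
Trace (tracking result):
result = 50  # -> result = 50
a = result % 6  # -> a = 2
result = a * 3  # -> result = 6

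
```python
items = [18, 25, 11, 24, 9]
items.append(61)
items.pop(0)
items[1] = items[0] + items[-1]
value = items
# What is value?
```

Answer: [25, 86, 24, 9, 61]

Derivation:
Trace (tracking value):
items = [18, 25, 11, 24, 9]  # -> items = [18, 25, 11, 24, 9]
items.append(61)  # -> items = [18, 25, 11, 24, 9, 61]
items.pop(0)  # -> items = [25, 11, 24, 9, 61]
items[1] = items[0] + items[-1]  # -> items = [25, 86, 24, 9, 61]
value = items  # -> value = [25, 86, 24, 9, 61]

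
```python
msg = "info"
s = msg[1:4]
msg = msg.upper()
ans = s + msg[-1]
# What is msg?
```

Trace (tracking msg):
msg = 'info'  # -> msg = 'info'
s = msg[1:4]  # -> s = 'nfo'
msg = msg.upper()  # -> msg = 'INFO'
ans = s + msg[-1]  # -> ans = 'nfoO'

Answer: 'INFO'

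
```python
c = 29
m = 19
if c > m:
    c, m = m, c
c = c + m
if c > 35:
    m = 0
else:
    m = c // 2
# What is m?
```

Trace (tracking m):
c = 29  # -> c = 29
m = 19  # -> m = 19
if c > m:  # condition is True
    c, m = (m, c)  # -> c = 19, m = 29
c = c + m  # -> c = 48
if c > 35:  # condition is True
    m = 0  # -> m = 0

Answer: 0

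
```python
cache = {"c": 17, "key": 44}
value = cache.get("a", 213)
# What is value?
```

Trace (tracking value):
cache = {'c': 17, 'key': 44}  # -> cache = {'c': 17, 'key': 44}
value = cache.get('a', 213)  # -> value = 213

Answer: 213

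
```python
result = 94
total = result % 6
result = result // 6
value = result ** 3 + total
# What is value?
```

Answer: 3379

Derivation:
Trace (tracking value):
result = 94  # -> result = 94
total = result % 6  # -> total = 4
result = result // 6  # -> result = 15
value = result ** 3 + total  # -> value = 3379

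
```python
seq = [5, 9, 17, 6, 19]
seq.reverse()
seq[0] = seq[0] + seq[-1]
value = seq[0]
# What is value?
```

Answer: 24

Derivation:
Trace (tracking value):
seq = [5, 9, 17, 6, 19]  # -> seq = [5, 9, 17, 6, 19]
seq.reverse()  # -> seq = [19, 6, 17, 9, 5]
seq[0] = seq[0] + seq[-1]  # -> seq = [24, 6, 17, 9, 5]
value = seq[0]  # -> value = 24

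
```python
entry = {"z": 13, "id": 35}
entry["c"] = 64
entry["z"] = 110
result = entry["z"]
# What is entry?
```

Answer: {'z': 110, 'id': 35, 'c': 64}

Derivation:
Trace (tracking entry):
entry = {'z': 13, 'id': 35}  # -> entry = {'z': 13, 'id': 35}
entry['c'] = 64  # -> entry = {'z': 13, 'id': 35, 'c': 64}
entry['z'] = 110  # -> entry = {'z': 110, 'id': 35, 'c': 64}
result = entry['z']  # -> result = 110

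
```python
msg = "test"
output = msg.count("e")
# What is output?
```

Answer: 1

Derivation:
Trace (tracking output):
msg = 'test'  # -> msg = 'test'
output = msg.count('e')  # -> output = 1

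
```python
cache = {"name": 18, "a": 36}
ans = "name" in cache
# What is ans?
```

Trace (tracking ans):
cache = {'name': 18, 'a': 36}  # -> cache = {'name': 18, 'a': 36}
ans = 'name' in cache  # -> ans = True

Answer: True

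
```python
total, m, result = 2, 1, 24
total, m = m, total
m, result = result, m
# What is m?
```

Trace (tracking m):
total, m, result = (2, 1, 24)  # -> total = 2, m = 1, result = 24
total, m = (m, total)  # -> total = 1, m = 2
m, result = (result, m)  # -> m = 24, result = 2

Answer: 24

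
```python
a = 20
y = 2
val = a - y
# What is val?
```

Trace (tracking val):
a = 20  # -> a = 20
y = 2  # -> y = 2
val = a - y  # -> val = 18

Answer: 18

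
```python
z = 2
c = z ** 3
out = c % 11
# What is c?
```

Answer: 8

Derivation:
Trace (tracking c):
z = 2  # -> z = 2
c = z ** 3  # -> c = 8
out = c % 11  # -> out = 8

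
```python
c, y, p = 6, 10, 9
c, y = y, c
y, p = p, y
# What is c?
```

Answer: 10

Derivation:
Trace (tracking c):
c, y, p = (6, 10, 9)  # -> c = 6, y = 10, p = 9
c, y = (y, c)  # -> c = 10, y = 6
y, p = (p, y)  # -> y = 9, p = 6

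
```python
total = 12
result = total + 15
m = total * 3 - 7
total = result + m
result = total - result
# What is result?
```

Answer: 29

Derivation:
Trace (tracking result):
total = 12  # -> total = 12
result = total + 15  # -> result = 27
m = total * 3 - 7  # -> m = 29
total = result + m  # -> total = 56
result = total - result  # -> result = 29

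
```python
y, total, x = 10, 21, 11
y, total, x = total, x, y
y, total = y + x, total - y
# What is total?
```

Answer: -10

Derivation:
Trace (tracking total):
y, total, x = (10, 21, 11)  # -> y = 10, total = 21, x = 11
y, total, x = (total, x, y)  # -> y = 21, total = 11, x = 10
y, total = (y + x, total - y)  # -> y = 31, total = -10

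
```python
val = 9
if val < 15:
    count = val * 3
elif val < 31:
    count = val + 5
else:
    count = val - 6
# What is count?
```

Answer: 27

Derivation:
Trace (tracking count):
val = 9  # -> val = 9
if val < 15:  # condition is True
    count = val * 3  # -> count = 27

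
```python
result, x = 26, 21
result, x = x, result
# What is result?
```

Answer: 21

Derivation:
Trace (tracking result):
result, x = (26, 21)  # -> result = 26, x = 21
result, x = (x, result)  # -> result = 21, x = 26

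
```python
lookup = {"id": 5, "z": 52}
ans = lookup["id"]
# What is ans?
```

Answer: 5

Derivation:
Trace (tracking ans):
lookup = {'id': 5, 'z': 52}  # -> lookup = {'id': 5, 'z': 52}
ans = lookup['id']  # -> ans = 5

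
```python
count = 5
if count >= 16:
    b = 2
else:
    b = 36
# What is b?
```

Answer: 36

Derivation:
Trace (tracking b):
count = 5  # -> count = 5
if count >= 16:  # condition is False
else:
    b = 36  # -> b = 36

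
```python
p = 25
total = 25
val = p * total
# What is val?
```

Answer: 625

Derivation:
Trace (tracking val):
p = 25  # -> p = 25
total = 25  # -> total = 25
val = p * total  # -> val = 625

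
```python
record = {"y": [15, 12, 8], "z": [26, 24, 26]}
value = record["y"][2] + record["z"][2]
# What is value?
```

Trace (tracking value):
record = {'y': [15, 12, 8], 'z': [26, 24, 26]}  # -> record = {'y': [15, 12, 8], 'z': [26, 24, 26]}
value = record['y'][2] + record['z'][2]  # -> value = 34

Answer: 34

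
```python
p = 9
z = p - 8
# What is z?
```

Answer: 1

Derivation:
Trace (tracking z):
p = 9  # -> p = 9
z = p - 8  # -> z = 1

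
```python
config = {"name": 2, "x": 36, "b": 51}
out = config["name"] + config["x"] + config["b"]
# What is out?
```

Trace (tracking out):
config = {'name': 2, 'x': 36, 'b': 51}  # -> config = {'name': 2, 'x': 36, 'b': 51}
out = config['name'] + config['x'] + config['b']  # -> out = 89

Answer: 89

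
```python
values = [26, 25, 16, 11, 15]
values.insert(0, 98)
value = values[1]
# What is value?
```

Trace (tracking value):
values = [26, 25, 16, 11, 15]  # -> values = [26, 25, 16, 11, 15]
values.insert(0, 98)  # -> values = [98, 26, 25, 16, 11, 15]
value = values[1]  # -> value = 26

Answer: 26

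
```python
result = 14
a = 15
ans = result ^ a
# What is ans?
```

Answer: 1

Derivation:
Trace (tracking ans):
result = 14  # -> result = 14
a = 15  # -> a = 15
ans = result ^ a  # -> ans = 1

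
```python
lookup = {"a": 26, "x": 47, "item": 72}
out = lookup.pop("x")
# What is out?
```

Answer: 47

Derivation:
Trace (tracking out):
lookup = {'a': 26, 'x': 47, 'item': 72}  # -> lookup = {'a': 26, 'x': 47, 'item': 72}
out = lookup.pop('x')  # -> out = 47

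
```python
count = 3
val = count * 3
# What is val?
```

Answer: 9

Derivation:
Trace (tracking val):
count = 3  # -> count = 3
val = count * 3  # -> val = 9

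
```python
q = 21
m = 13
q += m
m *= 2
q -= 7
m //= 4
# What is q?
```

Trace (tracking q):
q = 21  # -> q = 21
m = 13  # -> m = 13
q += m  # -> q = 34
m *= 2  # -> m = 26
q -= 7  # -> q = 27
m //= 4  # -> m = 6

Answer: 27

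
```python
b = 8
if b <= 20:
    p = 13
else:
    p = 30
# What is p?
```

Answer: 13

Derivation:
Trace (tracking p):
b = 8  # -> b = 8
if b <= 20:  # condition is True
    p = 13  # -> p = 13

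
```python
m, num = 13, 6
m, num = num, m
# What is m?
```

Trace (tracking m):
m, num = (13, 6)  # -> m = 13, num = 6
m, num = (num, m)  # -> m = 6, num = 13

Answer: 6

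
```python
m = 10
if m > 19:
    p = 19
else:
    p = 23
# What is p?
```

Trace (tracking p):
m = 10  # -> m = 10
if m > 19:  # condition is False
else:
    p = 23  # -> p = 23

Answer: 23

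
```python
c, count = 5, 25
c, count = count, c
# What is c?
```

Answer: 25

Derivation:
Trace (tracking c):
c, count = (5, 25)  # -> c = 5, count = 25
c, count = (count, c)  # -> c = 25, count = 5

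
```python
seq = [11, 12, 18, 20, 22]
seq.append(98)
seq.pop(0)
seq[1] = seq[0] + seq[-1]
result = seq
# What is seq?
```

Trace (tracking seq):
seq = [11, 12, 18, 20, 22]  # -> seq = [11, 12, 18, 20, 22]
seq.append(98)  # -> seq = [11, 12, 18, 20, 22, 98]
seq.pop(0)  # -> seq = [12, 18, 20, 22, 98]
seq[1] = seq[0] + seq[-1]  # -> seq = [12, 110, 20, 22, 98]
result = seq  # -> result = [12, 110, 20, 22, 98]

Answer: [12, 110, 20, 22, 98]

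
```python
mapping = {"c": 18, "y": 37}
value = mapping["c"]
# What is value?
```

Trace (tracking value):
mapping = {'c': 18, 'y': 37}  # -> mapping = {'c': 18, 'y': 37}
value = mapping['c']  # -> value = 18

Answer: 18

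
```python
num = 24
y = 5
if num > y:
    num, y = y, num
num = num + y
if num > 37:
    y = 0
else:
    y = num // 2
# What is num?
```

Trace (tracking num):
num = 24  # -> num = 24
y = 5  # -> y = 5
if num > y:  # condition is True
    num, y = (y, num)  # -> num = 5, y = 24
num = num + y  # -> num = 29
if num > 37:  # condition is False
else:
    y = num // 2  # -> y = 14

Answer: 29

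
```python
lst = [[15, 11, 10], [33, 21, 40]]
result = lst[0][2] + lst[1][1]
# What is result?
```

Trace (tracking result):
lst = [[15, 11, 10], [33, 21, 40]]  # -> lst = [[15, 11, 10], [33, 21, 40]]
result = lst[0][2] + lst[1][1]  # -> result = 31

Answer: 31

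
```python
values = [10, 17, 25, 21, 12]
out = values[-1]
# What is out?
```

Trace (tracking out):
values = [10, 17, 25, 21, 12]  # -> values = [10, 17, 25, 21, 12]
out = values[-1]  # -> out = 12

Answer: 12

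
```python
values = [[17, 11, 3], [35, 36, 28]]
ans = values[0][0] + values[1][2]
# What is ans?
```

Answer: 45

Derivation:
Trace (tracking ans):
values = [[17, 11, 3], [35, 36, 28]]  # -> values = [[17, 11, 3], [35, 36, 28]]
ans = values[0][0] + values[1][2]  # -> ans = 45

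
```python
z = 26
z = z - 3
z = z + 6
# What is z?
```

Trace (tracking z):
z = 26  # -> z = 26
z = z - 3  # -> z = 23
z = z + 6  # -> z = 29

Answer: 29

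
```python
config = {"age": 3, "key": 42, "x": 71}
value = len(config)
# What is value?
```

Answer: 3

Derivation:
Trace (tracking value):
config = {'age': 3, 'key': 42, 'x': 71}  # -> config = {'age': 3, 'key': 42, 'x': 71}
value = len(config)  # -> value = 3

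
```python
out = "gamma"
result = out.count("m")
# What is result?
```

Answer: 2

Derivation:
Trace (tracking result):
out = 'gamma'  # -> out = 'gamma'
result = out.count('m')  # -> result = 2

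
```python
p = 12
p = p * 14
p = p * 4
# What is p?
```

Answer: 672

Derivation:
Trace (tracking p):
p = 12  # -> p = 12
p = p * 14  # -> p = 168
p = p * 4  # -> p = 672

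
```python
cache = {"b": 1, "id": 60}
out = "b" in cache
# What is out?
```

Trace (tracking out):
cache = {'b': 1, 'id': 60}  # -> cache = {'b': 1, 'id': 60}
out = 'b' in cache  # -> out = True

Answer: True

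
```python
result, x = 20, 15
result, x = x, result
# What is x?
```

Trace (tracking x):
result, x = (20, 15)  # -> result = 20, x = 15
result, x = (x, result)  # -> result = 15, x = 20

Answer: 20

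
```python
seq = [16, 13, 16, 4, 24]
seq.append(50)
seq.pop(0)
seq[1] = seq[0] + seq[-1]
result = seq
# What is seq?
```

Answer: [13, 63, 4, 24, 50]

Derivation:
Trace (tracking seq):
seq = [16, 13, 16, 4, 24]  # -> seq = [16, 13, 16, 4, 24]
seq.append(50)  # -> seq = [16, 13, 16, 4, 24, 50]
seq.pop(0)  # -> seq = [13, 16, 4, 24, 50]
seq[1] = seq[0] + seq[-1]  # -> seq = [13, 63, 4, 24, 50]
result = seq  # -> result = [13, 63, 4, 24, 50]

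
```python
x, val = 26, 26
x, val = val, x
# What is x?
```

Answer: 26

Derivation:
Trace (tracking x):
x, val = (26, 26)  # -> x = 26, val = 26
x, val = (val, x)  # -> x = 26, val = 26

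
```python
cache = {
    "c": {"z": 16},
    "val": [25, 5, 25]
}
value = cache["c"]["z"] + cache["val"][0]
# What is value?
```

Answer: 41

Derivation:
Trace (tracking value):
cache = {'c': {'z': 16}, 'val': [25, 5, 25]}  # -> cache = {'c': {'z': 16}, 'val': [25, 5, 25]}
value = cache['c']['z'] + cache['val'][0]  # -> value = 41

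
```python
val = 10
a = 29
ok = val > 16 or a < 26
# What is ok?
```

Trace (tracking ok):
val = 10  # -> val = 10
a = 29  # -> a = 29
ok = val > 16 or a < 26  # -> ok = False

Answer: False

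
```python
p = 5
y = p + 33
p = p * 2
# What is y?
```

Trace (tracking y):
p = 5  # -> p = 5
y = p + 33  # -> y = 38
p = p * 2  # -> p = 10

Answer: 38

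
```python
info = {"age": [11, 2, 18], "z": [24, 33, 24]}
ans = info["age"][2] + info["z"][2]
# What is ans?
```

Answer: 42

Derivation:
Trace (tracking ans):
info = {'age': [11, 2, 18], 'z': [24, 33, 24]}  # -> info = {'age': [11, 2, 18], 'z': [24, 33, 24]}
ans = info['age'][2] + info['z'][2]  # -> ans = 42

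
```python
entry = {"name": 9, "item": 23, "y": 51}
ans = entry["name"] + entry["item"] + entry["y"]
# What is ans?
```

Trace (tracking ans):
entry = {'name': 9, 'item': 23, 'y': 51}  # -> entry = {'name': 9, 'item': 23, 'y': 51}
ans = entry['name'] + entry['item'] + entry['y']  # -> ans = 83

Answer: 83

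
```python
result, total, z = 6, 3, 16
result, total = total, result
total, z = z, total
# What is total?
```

Trace (tracking total):
result, total, z = (6, 3, 16)  # -> result = 6, total = 3, z = 16
result, total = (total, result)  # -> result = 3, total = 6
total, z = (z, total)  # -> total = 16, z = 6

Answer: 16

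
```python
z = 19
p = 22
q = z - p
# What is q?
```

Answer: -3

Derivation:
Trace (tracking q):
z = 19  # -> z = 19
p = 22  # -> p = 22
q = z - p  # -> q = -3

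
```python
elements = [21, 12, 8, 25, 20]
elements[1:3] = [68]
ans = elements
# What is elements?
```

Answer: [21, 68, 25, 20]

Derivation:
Trace (tracking elements):
elements = [21, 12, 8, 25, 20]  # -> elements = [21, 12, 8, 25, 20]
elements[1:3] = [68]  # -> elements = [21, 68, 25, 20]
ans = elements  # -> ans = [21, 68, 25, 20]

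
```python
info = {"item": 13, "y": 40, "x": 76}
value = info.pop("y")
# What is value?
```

Answer: 40

Derivation:
Trace (tracking value):
info = {'item': 13, 'y': 40, 'x': 76}  # -> info = {'item': 13, 'y': 40, 'x': 76}
value = info.pop('y')  # -> value = 40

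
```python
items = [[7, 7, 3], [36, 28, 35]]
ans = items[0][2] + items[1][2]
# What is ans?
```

Trace (tracking ans):
items = [[7, 7, 3], [36, 28, 35]]  # -> items = [[7, 7, 3], [36, 28, 35]]
ans = items[0][2] + items[1][2]  # -> ans = 38

Answer: 38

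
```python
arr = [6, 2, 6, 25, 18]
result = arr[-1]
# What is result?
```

Trace (tracking result):
arr = [6, 2, 6, 25, 18]  # -> arr = [6, 2, 6, 25, 18]
result = arr[-1]  # -> result = 18

Answer: 18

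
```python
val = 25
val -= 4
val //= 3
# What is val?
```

Trace (tracking val):
val = 25  # -> val = 25
val -= 4  # -> val = 21
val //= 3  # -> val = 7

Answer: 7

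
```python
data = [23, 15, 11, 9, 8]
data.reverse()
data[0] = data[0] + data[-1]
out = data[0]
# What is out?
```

Trace (tracking out):
data = [23, 15, 11, 9, 8]  # -> data = [23, 15, 11, 9, 8]
data.reverse()  # -> data = [8, 9, 11, 15, 23]
data[0] = data[0] + data[-1]  # -> data = [31, 9, 11, 15, 23]
out = data[0]  # -> out = 31

Answer: 31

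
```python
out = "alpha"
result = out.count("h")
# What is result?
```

Answer: 1

Derivation:
Trace (tracking result):
out = 'alpha'  # -> out = 'alpha'
result = out.count('h')  # -> result = 1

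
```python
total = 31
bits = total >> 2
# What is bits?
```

Answer: 7

Derivation:
Trace (tracking bits):
total = 31  # -> total = 31
bits = total >> 2  # -> bits = 7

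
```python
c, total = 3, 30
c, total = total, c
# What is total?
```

Answer: 3

Derivation:
Trace (tracking total):
c, total = (3, 30)  # -> c = 3, total = 30
c, total = (total, c)  # -> c = 30, total = 3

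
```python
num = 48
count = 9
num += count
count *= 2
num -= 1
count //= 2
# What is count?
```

Trace (tracking count):
num = 48  # -> num = 48
count = 9  # -> count = 9
num += count  # -> num = 57
count *= 2  # -> count = 18
num -= 1  # -> num = 56
count //= 2  # -> count = 9

Answer: 9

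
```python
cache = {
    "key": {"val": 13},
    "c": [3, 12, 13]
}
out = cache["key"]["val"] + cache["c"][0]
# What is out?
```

Answer: 16

Derivation:
Trace (tracking out):
cache = {'key': {'val': 13}, 'c': [3, 12, 13]}  # -> cache = {'key': {'val': 13}, 'c': [3, 12, 13]}
out = cache['key']['val'] + cache['c'][0]  # -> out = 16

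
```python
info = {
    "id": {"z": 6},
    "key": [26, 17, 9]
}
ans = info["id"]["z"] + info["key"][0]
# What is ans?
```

Answer: 32

Derivation:
Trace (tracking ans):
info = {'id': {'z': 6}, 'key': [26, 17, 9]}  # -> info = {'id': {'z': 6}, 'key': [26, 17, 9]}
ans = info['id']['z'] + info['key'][0]  # -> ans = 32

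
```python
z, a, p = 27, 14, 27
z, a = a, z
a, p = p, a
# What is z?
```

Trace (tracking z):
z, a, p = (27, 14, 27)  # -> z = 27, a = 14, p = 27
z, a = (a, z)  # -> z = 14, a = 27
a, p = (p, a)  # -> a = 27, p = 27

Answer: 14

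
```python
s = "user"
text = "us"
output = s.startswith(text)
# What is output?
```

Trace (tracking output):
s = 'user'  # -> s = 'user'
text = 'us'  # -> text = 'us'
output = s.startswith(text)  # -> output = True

Answer: True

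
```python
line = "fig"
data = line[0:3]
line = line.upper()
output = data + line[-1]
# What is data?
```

Answer: 'fig'

Derivation:
Trace (tracking data):
line = 'fig'  # -> line = 'fig'
data = line[0:3]  # -> data = 'fig'
line = line.upper()  # -> line = 'FIG'
output = data + line[-1]  # -> output = 'figG'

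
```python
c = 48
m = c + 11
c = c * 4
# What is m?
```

Trace (tracking m):
c = 48  # -> c = 48
m = c + 11  # -> m = 59
c = c * 4  # -> c = 192

Answer: 59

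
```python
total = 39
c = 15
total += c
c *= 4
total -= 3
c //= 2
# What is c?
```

Answer: 30

Derivation:
Trace (tracking c):
total = 39  # -> total = 39
c = 15  # -> c = 15
total += c  # -> total = 54
c *= 4  # -> c = 60
total -= 3  # -> total = 51
c //= 2  # -> c = 30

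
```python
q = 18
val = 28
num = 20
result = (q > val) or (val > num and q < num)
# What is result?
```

Trace (tracking result):
q = 18  # -> q = 18
val = 28  # -> val = 28
num = 20  # -> num = 20
result = q > val or (val > num and q < num)  # -> result = True

Answer: True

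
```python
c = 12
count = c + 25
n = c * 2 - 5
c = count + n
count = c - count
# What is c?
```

Answer: 56

Derivation:
Trace (tracking c):
c = 12  # -> c = 12
count = c + 25  # -> count = 37
n = c * 2 - 5  # -> n = 19
c = count + n  # -> c = 56
count = c - count  # -> count = 19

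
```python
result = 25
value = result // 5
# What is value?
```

Trace (tracking value):
result = 25  # -> result = 25
value = result // 5  # -> value = 5

Answer: 5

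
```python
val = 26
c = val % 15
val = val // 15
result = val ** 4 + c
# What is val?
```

Answer: 1

Derivation:
Trace (tracking val):
val = 26  # -> val = 26
c = val % 15  # -> c = 11
val = val // 15  # -> val = 1
result = val ** 4 + c  # -> result = 12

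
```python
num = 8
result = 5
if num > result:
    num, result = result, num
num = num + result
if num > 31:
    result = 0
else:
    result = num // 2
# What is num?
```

Answer: 13

Derivation:
Trace (tracking num):
num = 8  # -> num = 8
result = 5  # -> result = 5
if num > result:  # condition is True
    num, result = (result, num)  # -> num = 5, result = 8
num = num + result  # -> num = 13
if num > 31:  # condition is False
else:
    result = num // 2  # -> result = 6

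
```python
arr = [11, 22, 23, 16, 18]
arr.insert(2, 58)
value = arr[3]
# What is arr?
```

Trace (tracking arr):
arr = [11, 22, 23, 16, 18]  # -> arr = [11, 22, 23, 16, 18]
arr.insert(2, 58)  # -> arr = [11, 22, 58, 23, 16, 18]
value = arr[3]  # -> value = 23

Answer: [11, 22, 58, 23, 16, 18]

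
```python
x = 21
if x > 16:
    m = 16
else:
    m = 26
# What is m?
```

Trace (tracking m):
x = 21  # -> x = 21
if x > 16:  # condition is True
    m = 16  # -> m = 16

Answer: 16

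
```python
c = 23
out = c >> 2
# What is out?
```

Trace (tracking out):
c = 23  # -> c = 23
out = c >> 2  # -> out = 5

Answer: 5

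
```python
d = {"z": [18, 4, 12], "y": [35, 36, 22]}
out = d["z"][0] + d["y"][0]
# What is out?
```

Trace (tracking out):
d = {'z': [18, 4, 12], 'y': [35, 36, 22]}  # -> d = {'z': [18, 4, 12], 'y': [35, 36, 22]}
out = d['z'][0] + d['y'][0]  # -> out = 53

Answer: 53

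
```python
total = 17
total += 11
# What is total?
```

Trace (tracking total):
total = 17  # -> total = 17
total += 11  # -> total = 28

Answer: 28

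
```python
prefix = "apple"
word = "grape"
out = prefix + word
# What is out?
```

Trace (tracking out):
prefix = 'apple'  # -> prefix = 'apple'
word = 'grape'  # -> word = 'grape'
out = prefix + word  # -> out = 'applegrape'

Answer: 'applegrape'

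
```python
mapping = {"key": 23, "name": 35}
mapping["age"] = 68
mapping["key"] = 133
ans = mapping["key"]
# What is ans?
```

Answer: 133

Derivation:
Trace (tracking ans):
mapping = {'key': 23, 'name': 35}  # -> mapping = {'key': 23, 'name': 35}
mapping['age'] = 68  # -> mapping = {'key': 23, 'name': 35, 'age': 68}
mapping['key'] = 133  # -> mapping = {'key': 133, 'name': 35, 'age': 68}
ans = mapping['key']  # -> ans = 133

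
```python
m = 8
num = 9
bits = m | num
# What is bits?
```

Answer: 9

Derivation:
Trace (tracking bits):
m = 8  # -> m = 8
num = 9  # -> num = 9
bits = m | num  # -> bits = 9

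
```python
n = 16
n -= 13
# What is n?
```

Answer: 3

Derivation:
Trace (tracking n):
n = 16  # -> n = 16
n -= 13  # -> n = 3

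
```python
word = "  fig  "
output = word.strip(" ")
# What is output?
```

Answer: 'fig'

Derivation:
Trace (tracking output):
word = '  fig  '  # -> word = '  fig  '
output = word.strip(' ')  # -> output = 'fig'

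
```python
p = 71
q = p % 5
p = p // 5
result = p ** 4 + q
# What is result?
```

Answer: 38417

Derivation:
Trace (tracking result):
p = 71  # -> p = 71
q = p % 5  # -> q = 1
p = p // 5  # -> p = 14
result = p ** 4 + q  # -> result = 38417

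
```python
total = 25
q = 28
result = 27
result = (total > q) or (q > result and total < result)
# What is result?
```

Answer: True

Derivation:
Trace (tracking result):
total = 25  # -> total = 25
q = 28  # -> q = 28
result = 27  # -> result = 27
result = total > q or (q > result and total < result)  # -> result = True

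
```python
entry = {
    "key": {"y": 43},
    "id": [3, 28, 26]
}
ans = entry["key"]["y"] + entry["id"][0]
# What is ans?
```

Trace (tracking ans):
entry = {'key': {'y': 43}, 'id': [3, 28, 26]}  # -> entry = {'key': {'y': 43}, 'id': [3, 28, 26]}
ans = entry['key']['y'] + entry['id'][0]  # -> ans = 46

Answer: 46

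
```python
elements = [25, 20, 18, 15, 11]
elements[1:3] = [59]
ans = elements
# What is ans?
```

Answer: [25, 59, 15, 11]

Derivation:
Trace (tracking ans):
elements = [25, 20, 18, 15, 11]  # -> elements = [25, 20, 18, 15, 11]
elements[1:3] = [59]  # -> elements = [25, 59, 15, 11]
ans = elements  # -> ans = [25, 59, 15, 11]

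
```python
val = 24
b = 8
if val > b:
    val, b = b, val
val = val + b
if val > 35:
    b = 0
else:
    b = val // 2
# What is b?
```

Answer: 16

Derivation:
Trace (tracking b):
val = 24  # -> val = 24
b = 8  # -> b = 8
if val > b:  # condition is True
    val, b = (b, val)  # -> val = 8, b = 24
val = val + b  # -> val = 32
if val > 35:  # condition is False
else:
    b = val // 2  # -> b = 16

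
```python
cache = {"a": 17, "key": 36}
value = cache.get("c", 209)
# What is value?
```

Trace (tracking value):
cache = {'a': 17, 'key': 36}  # -> cache = {'a': 17, 'key': 36}
value = cache.get('c', 209)  # -> value = 209

Answer: 209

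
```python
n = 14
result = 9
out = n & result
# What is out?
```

Trace (tracking out):
n = 14  # -> n = 14
result = 9  # -> result = 9
out = n & result  # -> out = 8

Answer: 8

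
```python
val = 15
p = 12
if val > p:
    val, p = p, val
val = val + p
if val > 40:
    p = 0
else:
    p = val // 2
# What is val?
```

Answer: 27

Derivation:
Trace (tracking val):
val = 15  # -> val = 15
p = 12  # -> p = 12
if val > p:  # condition is True
    val, p = (p, val)  # -> val = 12, p = 15
val = val + p  # -> val = 27
if val > 40:  # condition is False
else:
    p = val // 2  # -> p = 13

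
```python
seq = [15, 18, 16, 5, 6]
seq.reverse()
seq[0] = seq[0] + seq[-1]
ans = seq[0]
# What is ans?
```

Trace (tracking ans):
seq = [15, 18, 16, 5, 6]  # -> seq = [15, 18, 16, 5, 6]
seq.reverse()  # -> seq = [6, 5, 16, 18, 15]
seq[0] = seq[0] + seq[-1]  # -> seq = [21, 5, 16, 18, 15]
ans = seq[0]  # -> ans = 21

Answer: 21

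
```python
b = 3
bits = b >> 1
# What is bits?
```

Trace (tracking bits):
b = 3  # -> b = 3
bits = b >> 1  # -> bits = 1

Answer: 1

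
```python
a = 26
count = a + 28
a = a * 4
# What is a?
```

Trace (tracking a):
a = 26  # -> a = 26
count = a + 28  # -> count = 54
a = a * 4  # -> a = 104

Answer: 104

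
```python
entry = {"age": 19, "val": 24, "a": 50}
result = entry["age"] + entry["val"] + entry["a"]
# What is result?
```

Answer: 93

Derivation:
Trace (tracking result):
entry = {'age': 19, 'val': 24, 'a': 50}  # -> entry = {'age': 19, 'val': 24, 'a': 50}
result = entry['age'] + entry['val'] + entry['a']  # -> result = 93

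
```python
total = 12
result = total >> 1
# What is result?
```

Trace (tracking result):
total = 12  # -> total = 12
result = total >> 1  # -> result = 6

Answer: 6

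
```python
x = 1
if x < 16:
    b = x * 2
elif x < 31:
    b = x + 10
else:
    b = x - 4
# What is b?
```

Trace (tracking b):
x = 1  # -> x = 1
if x < 16:  # condition is True
    b = x * 2  # -> b = 2

Answer: 2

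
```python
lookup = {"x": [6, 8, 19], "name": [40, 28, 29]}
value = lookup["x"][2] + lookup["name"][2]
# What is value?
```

Answer: 48

Derivation:
Trace (tracking value):
lookup = {'x': [6, 8, 19], 'name': [40, 28, 29]}  # -> lookup = {'x': [6, 8, 19], 'name': [40, 28, 29]}
value = lookup['x'][2] + lookup['name'][2]  # -> value = 48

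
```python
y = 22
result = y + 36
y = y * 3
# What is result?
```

Answer: 58

Derivation:
Trace (tracking result):
y = 22  # -> y = 22
result = y + 36  # -> result = 58
y = y * 3  # -> y = 66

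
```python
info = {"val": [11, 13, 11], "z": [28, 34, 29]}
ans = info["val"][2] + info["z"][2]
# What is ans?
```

Trace (tracking ans):
info = {'val': [11, 13, 11], 'z': [28, 34, 29]}  # -> info = {'val': [11, 13, 11], 'z': [28, 34, 29]}
ans = info['val'][2] + info['z'][2]  # -> ans = 40

Answer: 40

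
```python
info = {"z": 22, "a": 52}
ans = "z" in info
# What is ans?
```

Answer: True

Derivation:
Trace (tracking ans):
info = {'z': 22, 'a': 52}  # -> info = {'z': 22, 'a': 52}
ans = 'z' in info  # -> ans = True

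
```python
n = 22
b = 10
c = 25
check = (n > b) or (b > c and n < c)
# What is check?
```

Trace (tracking check):
n = 22  # -> n = 22
b = 10  # -> b = 10
c = 25  # -> c = 25
check = n > b or (b > c and n < c)  # -> check = True

Answer: True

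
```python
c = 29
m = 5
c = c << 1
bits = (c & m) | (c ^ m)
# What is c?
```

Trace (tracking c):
c = 29  # -> c = 29
m = 5  # -> m = 5
c = c << 1  # -> c = 58
bits = c & m | c ^ m  # -> bits = 63

Answer: 58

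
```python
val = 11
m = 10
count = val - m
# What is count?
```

Trace (tracking count):
val = 11  # -> val = 11
m = 10  # -> m = 10
count = val - m  # -> count = 1

Answer: 1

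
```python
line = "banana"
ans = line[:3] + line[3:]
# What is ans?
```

Answer: 'banana'

Derivation:
Trace (tracking ans):
line = 'banana'  # -> line = 'banana'
ans = line[:3] + line[3:]  # -> ans = 'banana'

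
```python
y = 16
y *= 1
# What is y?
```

Trace (tracking y):
y = 16  # -> y = 16
y *= 1  # -> y = 16

Answer: 16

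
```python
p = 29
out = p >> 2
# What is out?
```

Trace (tracking out):
p = 29  # -> p = 29
out = p >> 2  # -> out = 7

Answer: 7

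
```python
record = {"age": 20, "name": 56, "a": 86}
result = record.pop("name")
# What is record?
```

Answer: {'age': 20, 'a': 86}

Derivation:
Trace (tracking record):
record = {'age': 20, 'name': 56, 'a': 86}  # -> record = {'age': 20, 'name': 56, 'a': 86}
result = record.pop('name')  # -> result = 56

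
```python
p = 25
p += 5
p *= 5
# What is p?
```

Answer: 150

Derivation:
Trace (tracking p):
p = 25  # -> p = 25
p += 5  # -> p = 30
p *= 5  # -> p = 150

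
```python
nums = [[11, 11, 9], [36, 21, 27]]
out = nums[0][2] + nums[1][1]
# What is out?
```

Answer: 30

Derivation:
Trace (tracking out):
nums = [[11, 11, 9], [36, 21, 27]]  # -> nums = [[11, 11, 9], [36, 21, 27]]
out = nums[0][2] + nums[1][1]  # -> out = 30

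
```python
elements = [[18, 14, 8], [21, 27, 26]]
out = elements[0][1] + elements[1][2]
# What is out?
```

Trace (tracking out):
elements = [[18, 14, 8], [21, 27, 26]]  # -> elements = [[18, 14, 8], [21, 27, 26]]
out = elements[0][1] + elements[1][2]  # -> out = 40

Answer: 40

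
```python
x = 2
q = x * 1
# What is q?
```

Trace (tracking q):
x = 2  # -> x = 2
q = x * 1  # -> q = 2

Answer: 2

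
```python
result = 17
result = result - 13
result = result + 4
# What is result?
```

Trace (tracking result):
result = 17  # -> result = 17
result = result - 13  # -> result = 4
result = result + 4  # -> result = 8

Answer: 8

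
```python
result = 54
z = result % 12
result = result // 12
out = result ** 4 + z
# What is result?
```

Trace (tracking result):
result = 54  # -> result = 54
z = result % 12  # -> z = 6
result = result // 12  # -> result = 4
out = result ** 4 + z  # -> out = 262

Answer: 4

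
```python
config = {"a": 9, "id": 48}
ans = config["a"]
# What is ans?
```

Answer: 9

Derivation:
Trace (tracking ans):
config = {'a': 9, 'id': 48}  # -> config = {'a': 9, 'id': 48}
ans = config['a']  # -> ans = 9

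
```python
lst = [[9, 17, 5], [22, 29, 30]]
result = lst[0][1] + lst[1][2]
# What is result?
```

Trace (tracking result):
lst = [[9, 17, 5], [22, 29, 30]]  # -> lst = [[9, 17, 5], [22, 29, 30]]
result = lst[0][1] + lst[1][2]  # -> result = 47

Answer: 47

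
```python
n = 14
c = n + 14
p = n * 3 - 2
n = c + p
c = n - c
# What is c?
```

Trace (tracking c):
n = 14  # -> n = 14
c = n + 14  # -> c = 28
p = n * 3 - 2  # -> p = 40
n = c + p  # -> n = 68
c = n - c  # -> c = 40

Answer: 40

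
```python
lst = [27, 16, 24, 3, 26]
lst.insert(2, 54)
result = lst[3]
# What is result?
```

Trace (tracking result):
lst = [27, 16, 24, 3, 26]  # -> lst = [27, 16, 24, 3, 26]
lst.insert(2, 54)  # -> lst = [27, 16, 54, 24, 3, 26]
result = lst[3]  # -> result = 24

Answer: 24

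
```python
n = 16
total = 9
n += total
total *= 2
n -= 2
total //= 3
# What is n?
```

Trace (tracking n):
n = 16  # -> n = 16
total = 9  # -> total = 9
n += total  # -> n = 25
total *= 2  # -> total = 18
n -= 2  # -> n = 23
total //= 3  # -> total = 6

Answer: 23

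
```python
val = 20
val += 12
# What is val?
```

Answer: 32

Derivation:
Trace (tracking val):
val = 20  # -> val = 20
val += 12  # -> val = 32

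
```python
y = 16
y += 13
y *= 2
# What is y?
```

Trace (tracking y):
y = 16  # -> y = 16
y += 13  # -> y = 29
y *= 2  # -> y = 58

Answer: 58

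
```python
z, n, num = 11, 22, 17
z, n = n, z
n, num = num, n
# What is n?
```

Answer: 17

Derivation:
Trace (tracking n):
z, n, num = (11, 22, 17)  # -> z = 11, n = 22, num = 17
z, n = (n, z)  # -> z = 22, n = 11
n, num = (num, n)  # -> n = 17, num = 11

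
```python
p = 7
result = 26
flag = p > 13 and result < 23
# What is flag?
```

Trace (tracking flag):
p = 7  # -> p = 7
result = 26  # -> result = 26
flag = p > 13 and result < 23  # -> flag = False

Answer: False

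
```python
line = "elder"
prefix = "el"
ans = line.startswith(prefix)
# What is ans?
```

Trace (tracking ans):
line = 'elder'  # -> line = 'elder'
prefix = 'el'  # -> prefix = 'el'
ans = line.startswith(prefix)  # -> ans = True

Answer: True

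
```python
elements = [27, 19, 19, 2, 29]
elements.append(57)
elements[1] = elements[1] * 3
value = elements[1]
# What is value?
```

Trace (tracking value):
elements = [27, 19, 19, 2, 29]  # -> elements = [27, 19, 19, 2, 29]
elements.append(57)  # -> elements = [27, 19, 19, 2, 29, 57]
elements[1] = elements[1] * 3  # -> elements = [27, 57, 19, 2, 29, 57]
value = elements[1]  # -> value = 57

Answer: 57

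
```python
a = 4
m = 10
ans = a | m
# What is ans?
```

Trace (tracking ans):
a = 4  # -> a = 4
m = 10  # -> m = 10
ans = a | m  # -> ans = 14

Answer: 14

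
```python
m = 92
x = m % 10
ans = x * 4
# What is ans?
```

Answer: 8

Derivation:
Trace (tracking ans):
m = 92  # -> m = 92
x = m % 10  # -> x = 2
ans = x * 4  # -> ans = 8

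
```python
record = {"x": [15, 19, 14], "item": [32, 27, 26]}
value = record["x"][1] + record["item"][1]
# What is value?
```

Trace (tracking value):
record = {'x': [15, 19, 14], 'item': [32, 27, 26]}  # -> record = {'x': [15, 19, 14], 'item': [32, 27, 26]}
value = record['x'][1] + record['item'][1]  # -> value = 46

Answer: 46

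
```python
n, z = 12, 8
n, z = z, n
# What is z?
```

Answer: 12

Derivation:
Trace (tracking z):
n, z = (12, 8)  # -> n = 12, z = 8
n, z = (z, n)  # -> n = 8, z = 12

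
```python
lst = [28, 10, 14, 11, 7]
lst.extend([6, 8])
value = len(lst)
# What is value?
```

Trace (tracking value):
lst = [28, 10, 14, 11, 7]  # -> lst = [28, 10, 14, 11, 7]
lst.extend([6, 8])  # -> lst = [28, 10, 14, 11, 7, 6, 8]
value = len(lst)  # -> value = 7

Answer: 7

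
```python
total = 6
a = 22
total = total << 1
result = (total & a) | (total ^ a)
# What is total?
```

Trace (tracking total):
total = 6  # -> total = 6
a = 22  # -> a = 22
total = total << 1  # -> total = 12
result = total & a | total ^ a  # -> result = 30

Answer: 12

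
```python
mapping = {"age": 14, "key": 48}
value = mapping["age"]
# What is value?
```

Answer: 14

Derivation:
Trace (tracking value):
mapping = {'age': 14, 'key': 48}  # -> mapping = {'age': 14, 'key': 48}
value = mapping['age']  # -> value = 14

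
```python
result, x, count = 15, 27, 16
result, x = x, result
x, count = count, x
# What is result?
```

Trace (tracking result):
result, x, count = (15, 27, 16)  # -> result = 15, x = 27, count = 16
result, x = (x, result)  # -> result = 27, x = 15
x, count = (count, x)  # -> x = 16, count = 15

Answer: 27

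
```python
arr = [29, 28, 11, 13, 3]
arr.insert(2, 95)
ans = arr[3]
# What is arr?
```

Trace (tracking arr):
arr = [29, 28, 11, 13, 3]  # -> arr = [29, 28, 11, 13, 3]
arr.insert(2, 95)  # -> arr = [29, 28, 95, 11, 13, 3]
ans = arr[3]  # -> ans = 11

Answer: [29, 28, 95, 11, 13, 3]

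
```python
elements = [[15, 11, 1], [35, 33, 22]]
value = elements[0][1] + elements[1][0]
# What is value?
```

Answer: 46

Derivation:
Trace (tracking value):
elements = [[15, 11, 1], [35, 33, 22]]  # -> elements = [[15, 11, 1], [35, 33, 22]]
value = elements[0][1] + elements[1][0]  # -> value = 46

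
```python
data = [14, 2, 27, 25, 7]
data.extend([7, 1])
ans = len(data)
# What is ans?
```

Answer: 7

Derivation:
Trace (tracking ans):
data = [14, 2, 27, 25, 7]  # -> data = [14, 2, 27, 25, 7]
data.extend([7, 1])  # -> data = [14, 2, 27, 25, 7, 7, 1]
ans = len(data)  # -> ans = 7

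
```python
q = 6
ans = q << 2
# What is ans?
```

Trace (tracking ans):
q = 6  # -> q = 6
ans = q << 2  # -> ans = 24

Answer: 24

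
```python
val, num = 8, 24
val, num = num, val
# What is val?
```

Trace (tracking val):
val, num = (8, 24)  # -> val = 8, num = 24
val, num = (num, val)  # -> val = 24, num = 8

Answer: 24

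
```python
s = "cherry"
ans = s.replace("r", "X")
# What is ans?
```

Trace (tracking ans):
s = 'cherry'  # -> s = 'cherry'
ans = s.replace('r', 'X')  # -> ans = 'cheXXy'

Answer: 'cheXXy'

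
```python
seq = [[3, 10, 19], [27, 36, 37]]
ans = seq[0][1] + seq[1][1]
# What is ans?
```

Answer: 46

Derivation:
Trace (tracking ans):
seq = [[3, 10, 19], [27, 36, 37]]  # -> seq = [[3, 10, 19], [27, 36, 37]]
ans = seq[0][1] + seq[1][1]  # -> ans = 46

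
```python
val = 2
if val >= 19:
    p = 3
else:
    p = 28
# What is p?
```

Answer: 28

Derivation:
Trace (tracking p):
val = 2  # -> val = 2
if val >= 19:  # condition is False
else:
    p = 28  # -> p = 28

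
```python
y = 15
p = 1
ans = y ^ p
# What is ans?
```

Trace (tracking ans):
y = 15  # -> y = 15
p = 1  # -> p = 1
ans = y ^ p  # -> ans = 14

Answer: 14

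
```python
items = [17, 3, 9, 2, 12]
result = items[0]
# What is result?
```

Answer: 17

Derivation:
Trace (tracking result):
items = [17, 3, 9, 2, 12]  # -> items = [17, 3, 9, 2, 12]
result = items[0]  # -> result = 17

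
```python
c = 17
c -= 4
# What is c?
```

Trace (tracking c):
c = 17  # -> c = 17
c -= 4  # -> c = 13

Answer: 13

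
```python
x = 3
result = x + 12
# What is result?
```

Trace (tracking result):
x = 3  # -> x = 3
result = x + 12  # -> result = 15

Answer: 15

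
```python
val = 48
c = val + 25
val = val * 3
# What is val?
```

Answer: 144

Derivation:
Trace (tracking val):
val = 48  # -> val = 48
c = val + 25  # -> c = 73
val = val * 3  # -> val = 144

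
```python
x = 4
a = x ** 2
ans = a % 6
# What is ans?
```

Trace (tracking ans):
x = 4  # -> x = 4
a = x ** 2  # -> a = 16
ans = a % 6  # -> ans = 4

Answer: 4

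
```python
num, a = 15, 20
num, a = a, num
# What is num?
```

Trace (tracking num):
num, a = (15, 20)  # -> num = 15, a = 20
num, a = (a, num)  # -> num = 20, a = 15

Answer: 20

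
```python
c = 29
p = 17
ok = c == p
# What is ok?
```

Trace (tracking ok):
c = 29  # -> c = 29
p = 17  # -> p = 17
ok = c == p  # -> ok = False

Answer: False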